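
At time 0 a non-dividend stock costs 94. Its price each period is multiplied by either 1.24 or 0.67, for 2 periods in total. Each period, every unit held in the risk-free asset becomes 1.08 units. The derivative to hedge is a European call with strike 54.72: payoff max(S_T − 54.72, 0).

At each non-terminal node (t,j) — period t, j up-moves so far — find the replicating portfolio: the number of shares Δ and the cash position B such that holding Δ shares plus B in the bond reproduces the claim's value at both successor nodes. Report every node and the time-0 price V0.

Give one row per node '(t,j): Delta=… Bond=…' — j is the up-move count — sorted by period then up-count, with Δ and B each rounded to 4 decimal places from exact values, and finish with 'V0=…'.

(0,0): Delta=0.9393 Bond=-40.3572
(1,0): Delta=0.6511 Bond=-25.4408
(1,1): Delta=1.0000 Bond=-50.6667
V0=47.9324

Risk-neutral probability p* = (R−d)/(u−d) = (1.08−0.67)/(1.24−0.67) = 0.7193.
Terminal values V(2,·): V(2,0)=0.0000, V(2,1)=23.3752, V(2,2)=89.8144
Node (1,0) S=62.9800: V=(p*·23.3752+(1−p*)·0.0000)/1.08=15.5683; Δ=(23.3752−0.0000)/(78.0952−42.1966)=0.6511; B=V−Δ·S=-25.4408
Node (1,1) S=116.5600: V=(p*·89.8144+(1−p*)·23.3752)/1.08=65.8933; Δ=(89.8144−23.3752)/(144.5344−78.0952)=1.0000; B=V−Δ·S=-50.6667
Node (0,0) S=94.0000: V=(p*·65.8933+(1−p*)·15.5683)/1.08=47.9324; Δ=(65.8933−15.5683)/(116.5600−62.9800)=0.9393; B=V−Δ·S=-40.3572
Check: Δ(0,0)·S0 + B(0,0) = 47.9324 = V0.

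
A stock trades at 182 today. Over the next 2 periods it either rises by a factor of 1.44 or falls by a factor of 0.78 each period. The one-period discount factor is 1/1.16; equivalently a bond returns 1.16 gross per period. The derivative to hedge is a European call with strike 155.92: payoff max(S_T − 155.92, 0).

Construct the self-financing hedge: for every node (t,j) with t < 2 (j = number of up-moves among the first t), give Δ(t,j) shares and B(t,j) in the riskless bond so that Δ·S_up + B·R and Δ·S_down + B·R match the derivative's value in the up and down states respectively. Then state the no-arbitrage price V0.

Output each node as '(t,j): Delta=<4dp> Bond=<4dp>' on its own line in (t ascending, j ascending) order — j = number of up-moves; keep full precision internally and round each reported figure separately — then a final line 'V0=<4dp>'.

Since d<R<u, set p* = (R−d)/(u−d) = 0.5758; price each node as the discounted p*-expectation of its children.
At expiry t=2: V(2,0)=0.0000, V(2,1)=48.5024, V(2,2)=221.4752
(1,0): S=141.9600. Δ = (V_up−V_dn)/(S_up−S_dn) = (48.5024−0.0000)/(204.4224−110.7288) = 0.5177. V = [p*·48.5024 + (1−p*)·0.0000]/1.16 = 24.0738. B = V − Δ·S = -49.4147.
(1,1): S=262.0800. Δ = (V_up−V_dn)/(S_up−S_dn) = (221.4752−48.5024)/(377.3952−204.4224) = 1.0000. V = [p*·221.4752 + (1−p*)·48.5024]/1.16 = 127.6662. B = V − Δ·S = -134.4138.
(0,0): S=182.0000. Δ = (V_up−V_dn)/(S_up−S_dn) = (127.6662−24.0738)/(262.0800−141.9600) = 0.8624. V = [p*·127.6662 + (1−p*)·24.0738]/1.16 = 72.1706. B = V − Δ·S = -84.7876.
Each (Δ,B) replicates both successor values, so the strategy is self-financing and V0 is arbitrage-free.

(0,0): Delta=0.8624 Bond=-84.7876
(1,0): Delta=0.5177 Bond=-49.4147
(1,1): Delta=1.0000 Bond=-134.4138
V0=72.1706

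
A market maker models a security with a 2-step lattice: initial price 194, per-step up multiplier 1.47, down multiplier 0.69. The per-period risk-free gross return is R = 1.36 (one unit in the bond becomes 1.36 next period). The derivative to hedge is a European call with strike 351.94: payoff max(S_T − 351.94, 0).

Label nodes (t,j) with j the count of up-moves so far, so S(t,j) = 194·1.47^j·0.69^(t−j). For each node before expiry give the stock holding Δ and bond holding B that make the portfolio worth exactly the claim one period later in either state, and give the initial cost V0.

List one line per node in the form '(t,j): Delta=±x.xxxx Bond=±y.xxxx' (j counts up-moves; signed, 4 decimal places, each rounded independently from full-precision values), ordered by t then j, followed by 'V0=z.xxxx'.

(0,0): Delta=0.2808 Bond=-27.6381
(1,0): Delta=0.0000 Bond=0.0000
(1,1): Delta=0.3024 Bond=-43.7589
V0=26.8370

Since d<R<u, set p* = (R−d)/(u−d) = 0.8590; price each node as the discounted p*-expectation of its children.
At expiry t=2: V(2,0)=0.0000, V(2,1)=0.0000, V(2,2)=67.2746
  t=1,j=0: stock 133.8600 → up 196.7742 (V=0.0000), down 92.3634 (V=0.0000). Price 0.0000; hedge Δ=0.0000, bond B=0.0000.
  t=1,j=1: stock 285.1800 → up 419.2146 (V=67.2746), down 196.7742 (V=0.0000). Price 42.4906; hedge Δ=0.3024, bond B=-43.7589.
  t=0,j=0: stock 194.0000 → up 285.1800 (V=42.4906), down 133.8600 (V=0.0000). Price 26.8370; hedge Δ=0.2808, bond B=-27.6381.
Root portfolio cost Δ·194+B reproduces V0=26.8370.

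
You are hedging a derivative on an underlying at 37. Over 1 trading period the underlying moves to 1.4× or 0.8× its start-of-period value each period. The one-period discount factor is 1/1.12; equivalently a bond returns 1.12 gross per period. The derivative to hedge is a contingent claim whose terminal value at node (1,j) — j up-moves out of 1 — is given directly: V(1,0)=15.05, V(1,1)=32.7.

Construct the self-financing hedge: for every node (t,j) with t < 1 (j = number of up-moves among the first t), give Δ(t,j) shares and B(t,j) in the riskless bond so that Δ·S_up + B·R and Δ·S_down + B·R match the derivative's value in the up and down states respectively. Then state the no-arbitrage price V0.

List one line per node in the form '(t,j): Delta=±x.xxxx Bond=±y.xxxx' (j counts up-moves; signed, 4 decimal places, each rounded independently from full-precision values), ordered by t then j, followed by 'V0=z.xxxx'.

(0,0): Delta=0.7950 Bond=-7.5744
V0=21.8423

The replicating-portfolio and risk-neutral prices coincide; use p* = (1.12−0.8)/(1.4−0.8) = 0.5333 for the latter.
Payoff layer (t=1): V(1,0)=15.0500, V(1,1)=32.7000
  t=0,j=0: stock 37.0000 → up 51.8000 (V=32.7000), down 29.6000 (V=15.0500). Price 21.8423; hedge Δ=0.7950, bond B=-7.5744.
Each (Δ,B) replicates both successor values, so the strategy is self-financing and V0 is arbitrage-free.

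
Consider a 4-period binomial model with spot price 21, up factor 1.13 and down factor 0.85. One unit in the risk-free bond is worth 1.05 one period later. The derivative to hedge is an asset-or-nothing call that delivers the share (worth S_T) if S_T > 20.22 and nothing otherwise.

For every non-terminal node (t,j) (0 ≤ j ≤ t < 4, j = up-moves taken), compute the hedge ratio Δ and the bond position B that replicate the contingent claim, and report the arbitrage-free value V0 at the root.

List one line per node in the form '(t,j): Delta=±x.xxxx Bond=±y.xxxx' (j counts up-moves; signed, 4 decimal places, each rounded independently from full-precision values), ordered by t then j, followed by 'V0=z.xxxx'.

(0,0): Delta=2.1090 Bond=-28.1303
(1,0): Delta=2.3847 Bond=-34.4596
(1,1): Delta=2.0260 Bond=-27.5677
(2,0): Delta=0.0000 Bond=0.0000
(2,1): Delta=3.1023 Bond=-50.6556
(2,2): Delta=1.7021 Bond=-20.2623
(3,0): Delta=0.0000 Bond=0.0000
(3,1): Delta=0.0000 Bond=0.0000
(3,2): Delta=4.0357 Bond=-74.4638
(3,3): Delta=1.0000 Bond=0.0000
V0=16.1579

Since d<R<u, set p* = (R−d)/(u−d) = 0.7143; price each node as the discounted p*-expectation of its children.
Terminal payoffs: V(4,0)=0.0000, V(4,1)=0.0000, V(4,2)=0.0000, V(4,3)=25.7557, V(4,4)=34.2399
  t=3,j=0: stock 12.8966 → up 14.5732 (V=0.0000), down 10.9621 (V=0.0000). Price 0.0000; hedge Δ=0.0000, bond B=0.0000.
  t=3,j=1: stock 17.1449 → up 19.3738 (V=0.0000), down 14.5732 (V=0.0000). Price 0.0000; hedge Δ=0.0000, bond B=0.0000.
  t=3,j=2: stock 22.7927 → up 25.7557 (V=25.7557), down 19.3738 (V=0.0000). Price 17.5209; hedge Δ=4.0357, bond B=-74.4638.
  t=3,j=3: stock 30.3008 → up 34.2399 (V=34.2399), down 25.7557 (V=25.7557). Price 30.3008; hedge Δ=1.0000, bond B=0.0000.
  t=2,j=0: stock 15.1725 → up 17.1449 (V=0.0000), down 12.8966 (V=0.0000). Price 0.0000; hedge Δ=0.0000, bond B=0.0000.
  t=2,j=1: stock 20.1705 → up 22.7927 (V=17.5209), down 17.1449 (V=0.0000). Price 11.9190; hedge Δ=3.1023, bond B=-50.6556.
  t=2,j=2: stock 26.8149 → up 30.3008 (V=30.3008), down 22.7927 (V=17.5209). Price 25.3804; hedge Δ=1.7021, bond B=-20.2623.
  t=1,j=0: stock 17.8500 → up 20.1705 (V=11.9190), down 15.1725 (V=0.0000). Price 8.1081; hedge Δ=2.3847, bond B=-34.4596.
  t=1,j=1: stock 23.7300 → up 26.8149 (V=25.3804), down 20.1705 (V=11.9190). Price 20.5088; hedge Δ=2.0260, bond B=-27.5677.
  t=0,j=0: stock 21.0000 → up 23.7300 (V=20.5088), down 17.8500 (V=8.1081). Price 16.1579; hedge Δ=2.1090, bond B=-28.1303.
Check: Δ(0,0)·S0 + B(0,0) = 16.1579 = V0.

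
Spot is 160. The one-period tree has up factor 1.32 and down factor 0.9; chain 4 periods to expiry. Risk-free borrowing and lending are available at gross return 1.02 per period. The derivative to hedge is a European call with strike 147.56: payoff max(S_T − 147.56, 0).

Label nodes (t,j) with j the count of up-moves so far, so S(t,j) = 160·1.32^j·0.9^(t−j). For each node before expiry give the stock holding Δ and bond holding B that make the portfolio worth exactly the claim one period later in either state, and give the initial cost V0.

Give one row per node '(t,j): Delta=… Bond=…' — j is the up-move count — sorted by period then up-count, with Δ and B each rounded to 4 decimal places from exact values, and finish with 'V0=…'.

Risk-neutral probability p* = (R−d)/(u−d) = (1.02−0.9)/(1.32−0.9) = 0.2857.
Payoff layer (t=4): V(4,0)=0.0000, V(4,1)=6.4048, V(4,2)=78.2550, V(4,3)=183.6354, V(4,4)=338.1932
Node (3,0) S=116.6400: V=(p*·6.4048+(1−p*)·0.0000)/1.02=1.7941; Δ=(6.4048−0.0000)/(153.9648−104.9760)=0.1307; B=V−Δ·S=-13.4555
Node (3,1) S=171.0720: V=(p*·78.2550+(1−p*)·6.4048)/1.02=26.4053; Δ=(78.2550−6.4048)/(225.8150−153.9648)=1.0000; B=V−Δ·S=-144.6667
Node (3,2) S=250.9056: V=(p*·183.6354+(1−p*)·78.2550)/1.02=106.2389; Δ=(183.6354−78.2550)/(331.1954−225.8150)=1.0000; B=V−Δ·S=-144.6667
Node (3,3) S=367.9949: V=(p*·338.1932+(1−p*)·183.6354)/1.02=223.3282; Δ=(338.1932−183.6354)/(485.7532−331.1954)=1.0000; B=V−Δ·S=-144.6667
Node (2,0) S=129.6000: V=(p*·26.4053+(1−p*)·1.7941)/1.02=8.6528; Δ=(26.4053−1.7941)/(171.0720−116.6400)=0.4521; B=V−Δ·S=-49.9455
Node (2,1) S=190.0800: V=(p*·106.2389+(1−p*)·26.4053)/1.02=48.2499; Δ=(106.2389−26.4053)/(250.9056−171.0720)=1.0000; B=V−Δ·S=-141.8301
Node (2,2) S=278.7840: V=(p*·223.3282+(1−p*)·106.2389)/1.02=136.9539; Δ=(223.3282−106.2389)/(367.9949−250.9056)=1.0000; B=V−Δ·S=-141.8301
Node (1,0) S=144.0000: V=(p*·48.2499+(1−p*)·8.6528)/1.02=19.5748; Δ=(48.2499−8.6528)/(190.0800−129.6000)=0.6547; B=V−Δ·S=-74.7041
Node (1,1) S=211.2000: V=(p*·136.9539+(1−p*)·48.2499)/1.02=72.1509; Δ=(136.9539−48.2499)/(278.7840−190.0800)=1.0000; B=V−Δ·S=-139.0491
Node (0,0) S=160.0000: V=(p*·72.1509+(1−p*)·19.5748)/1.02=33.9182; Δ=(72.1509−19.5748)/(211.2000−144.0000)=0.7824; B=V−Δ·S=-91.2631
Self-financing check: at every node Δ·S+B equals the discounted successor values.

(0,0): Delta=0.7824 Bond=-91.2631
(1,0): Delta=0.6547 Bond=-74.7041
(1,1): Delta=1.0000 Bond=-139.0491
(2,0): Delta=0.4521 Bond=-49.9455
(2,1): Delta=1.0000 Bond=-141.8301
(2,2): Delta=1.0000 Bond=-141.8301
(3,0): Delta=0.1307 Bond=-13.4555
(3,1): Delta=1.0000 Bond=-144.6667
(3,2): Delta=1.0000 Bond=-144.6667
(3,3): Delta=1.0000 Bond=-144.6667
V0=33.9182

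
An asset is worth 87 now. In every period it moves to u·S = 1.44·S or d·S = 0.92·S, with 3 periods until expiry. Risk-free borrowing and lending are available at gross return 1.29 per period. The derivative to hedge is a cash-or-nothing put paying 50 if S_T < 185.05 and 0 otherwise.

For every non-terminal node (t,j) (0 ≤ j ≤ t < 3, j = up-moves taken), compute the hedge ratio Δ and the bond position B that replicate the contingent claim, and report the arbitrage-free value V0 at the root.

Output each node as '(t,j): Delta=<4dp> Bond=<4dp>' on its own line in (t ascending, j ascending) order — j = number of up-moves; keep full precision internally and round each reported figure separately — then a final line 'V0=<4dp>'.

(0,0): Delta=-0.3363 Bond=44.1549
(1,0): Delta=0.0000 Bond=30.0463
(1,1): Delta=-0.4233 Bond=67.8708
(2,0): Delta=0.0000 Bond=38.7597
(2,1): Delta=0.0000 Bond=38.7597
(2,2): Delta=-0.5330 Bond=107.3345
V0=14.9010

No-arbitrage ⇒ martingale measure with p* = (R−d)/(u−d) = 0.7115.
Terminal payoffs: V(3,0)=50.0000, V(3,1)=50.0000, V(3,2)=50.0000, V(3,3)=0.0000
  t=2,j=0: stock 73.6368 → up 106.0370 (V=50.0000), down 67.7459 (V=50.0000). Price 38.7597; hedge Δ=0.0000, bond B=38.7597.
  t=2,j=1: stock 115.2576 → up 165.9709 (V=50.0000), down 106.0370 (V=50.0000). Price 38.7597; hedge Δ=0.0000, bond B=38.7597.
  t=2,j=2: stock 180.4032 → up 259.7806 (V=0.0000), down 165.9709 (V=50.0000). Price 11.1807; hedge Δ=-0.5330, bond B=107.3345.
  t=1,j=0: stock 80.0400 → up 115.2576 (V=38.7597), down 73.6368 (V=38.7597). Price 30.0463; hedge Δ=0.0000, bond B=30.0463.
  t=1,j=1: stock 125.2800 → up 180.4032 (V=11.1807), down 115.2576 (V=38.7597). Price 14.8342; hedge Δ=-0.4233, bond B=67.8708.
  t=0,j=0: stock 87.0000 → up 125.2800 (V=14.8342), down 80.0400 (V=30.0463). Price 14.9010; hedge Δ=-0.3363, bond B=44.1549.
Each (Δ,B) replicates both successor values, so the strategy is self-financing and V0 is arbitrage-free.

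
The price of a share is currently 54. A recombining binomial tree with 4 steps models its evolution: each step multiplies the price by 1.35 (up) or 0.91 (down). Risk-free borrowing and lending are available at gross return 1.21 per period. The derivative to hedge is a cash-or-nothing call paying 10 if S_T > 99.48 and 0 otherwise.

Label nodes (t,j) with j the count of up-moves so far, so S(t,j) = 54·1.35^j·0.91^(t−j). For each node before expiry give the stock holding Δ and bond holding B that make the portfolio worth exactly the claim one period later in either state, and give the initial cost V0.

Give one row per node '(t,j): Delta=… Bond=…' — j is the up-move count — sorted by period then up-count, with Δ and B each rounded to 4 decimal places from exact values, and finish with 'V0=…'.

Since d<R<u, set p* = (R−d)/(u−d) = 0.6818; price each node as the discounted p*-expectation of its children.
At expiry t=4: V(4,0)=0.0000, V(4,1)=0.0000, V(4,2)=0.0000, V(4,3)=10.0000, V(4,4)=10.0000
Node (3,0) S=40.6928: V=(p*·0.0000+(1−p*)·0.0000)/1.21=0.0000; Δ=(0.0000−0.0000)/(54.9353−37.0305)=0.0000; B=V−Δ·S=0.0000
Node (3,1) S=60.3685: V=(p*·0.0000+(1−p*)·0.0000)/1.21=0.0000; Δ=(0.0000−0.0000)/(81.4975−54.9353)=0.0000; B=V−Δ·S=0.0000
Node (3,2) S=89.5577: V=(p*·10.0000+(1−p*)·0.0000)/1.21=5.6349; Δ=(10.0000−0.0000)/(120.9028−81.4975)=0.2538; B=V−Δ·S=-17.0924
Node (3,3) S=132.8603: V=(p*·10.0000+(1−p*)·10.0000)/1.21=8.2645; Δ=(10.0000−10.0000)/(179.3613−120.9028)=0.0000; B=V−Δ·S=8.2645
Node (2,0) S=44.7174: V=(p*·0.0000+(1−p*)·0.0000)/1.21=0.0000; Δ=(0.0000−0.0000)/(60.3685−40.6928)=0.0000; B=V−Δ·S=0.0000
Node (2,1) S=66.3390: V=(p*·5.6349+(1−p*)·0.0000)/1.21=3.1752; Δ=(5.6349−0.0000)/(89.5577−60.3685)=0.1930; B=V−Δ·S=-9.6313
Node (2,2) S=98.4150: V=(p*·8.2645+(1−p*)·5.6349)/1.21=6.1387; Δ=(8.2645−5.6349)/(132.8603−89.5577)=0.0607; B=V−Δ·S=0.1623
Node (1,0) S=49.1400: V=(p*·3.1752+(1−p*)·0.0000)/1.21=1.7892; Δ=(3.1752−0.0000)/(66.3390−44.7174)=0.1469; B=V−Δ·S=-5.4271
Node (1,1) S=72.9000: V=(p*·6.1387+(1−p*)·3.1752)/1.21=4.2940; Δ=(6.1387−3.1752)/(98.4150−66.3390)=0.0924; B=V−Δ·S=-2.4412
Node (0,0) S=54.0000: V=(p*·4.2940+(1−p*)·1.7892)/1.21=2.8901; Δ=(4.2940−1.7892)/(72.9000−49.1400)=0.1054; B=V−Δ·S=-2.8027
Root portfolio cost Δ·54+B reproduces V0=2.8901.

(0,0): Delta=0.1054 Bond=-2.8027
(1,0): Delta=0.1469 Bond=-5.4271
(1,1): Delta=0.0924 Bond=-2.4412
(2,0): Delta=0.0000 Bond=0.0000
(2,1): Delta=0.1930 Bond=-9.6313
(2,2): Delta=0.0607 Bond=0.1623
(3,0): Delta=0.0000 Bond=0.0000
(3,1): Delta=0.0000 Bond=0.0000
(3,2): Delta=0.2538 Bond=-17.0924
(3,3): Delta=0.0000 Bond=8.2645
V0=2.8901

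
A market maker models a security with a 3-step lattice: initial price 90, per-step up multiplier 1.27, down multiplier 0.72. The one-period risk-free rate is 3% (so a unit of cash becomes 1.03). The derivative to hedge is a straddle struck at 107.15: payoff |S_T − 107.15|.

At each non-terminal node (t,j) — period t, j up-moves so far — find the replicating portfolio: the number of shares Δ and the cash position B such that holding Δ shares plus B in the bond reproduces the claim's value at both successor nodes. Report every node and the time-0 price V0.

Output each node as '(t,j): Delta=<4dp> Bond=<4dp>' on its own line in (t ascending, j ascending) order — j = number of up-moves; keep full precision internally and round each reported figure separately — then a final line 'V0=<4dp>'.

(0,0): Delta=-0.0659 Bond=39.2911
(1,0): Delta=-1.0000 Bond=100.9992
(1,1): Delta=0.3441 Bond=-6.3916
(2,0): Delta=-1.0000 Bond=104.0291
(2,1): Delta=-1.0000 Bond=104.0291
(2,2): Delta=0.9340 Bond=-92.2188
V0=33.3596

Risk-neutral probability p* = (R−d)/(u−d) = (1.03−0.72)/(1.27−0.72) = 0.5636.
At expiry t=3: V(3,0)=73.5577, V(3,1)=47.8969, V(3,2)=2.6341, V(3,3)=77.2045
(2,0): S=46.6560. Δ = (V_up−V_dn)/(S_up−S_dn) = (47.8969−73.5577)/(59.2531−33.5923) = -1.0000. V = [p*·47.8969 + (1−p*)·73.5577]/1.03 = 57.3731. B = V − Δ·S = 104.0291.
(2,1): S=82.2960. Δ = (V_up−V_dn)/(S_up−S_dn) = (2.6341−47.8969)/(104.5159−59.2531) = -1.0000. V = [p*·2.6341 + (1−p*)·47.8969]/1.03 = 21.7331. B = V − Δ·S = 104.0291.
(2,2): S=145.1610. Δ = (V_up−V_dn)/(S_up−S_dn) = (77.2045−2.6341)/(184.3545−104.5159) = 0.9340. V = [p*·77.2045 + (1−p*)·2.6341]/1.03 = 43.3638. B = V − Δ·S = -92.2188.
(1,0): S=64.8000. Δ = (V_up−V_dn)/(S_up−S_dn) = (21.7331−57.3731)/(82.2960−46.6560) = -1.0000. V = [p*·21.7331 + (1−p*)·57.3731]/1.03 = 36.1992. B = V − Δ·S = 100.9992.
(1,1): S=114.3000. Δ = (V_up−V_dn)/(S_up−S_dn) = (43.3638−21.7331)/(145.1610−82.2960) = 0.3441. V = [p*·43.3638 + (1−p*)·21.7331]/1.03 = 32.9368. B = V − Δ·S = -6.3916.
(0,0): S=90.0000. Δ = (V_up−V_dn)/(S_up−S_dn) = (32.9368−36.1992)/(114.3000−64.8000) = -0.0659. V = [p*·32.9368 + (1−p*)·36.1992]/1.03 = 33.3596. B = V − Δ·S = 39.2911.
Check: Δ(0,0)·S0 + B(0,0) = 33.3596 = V0.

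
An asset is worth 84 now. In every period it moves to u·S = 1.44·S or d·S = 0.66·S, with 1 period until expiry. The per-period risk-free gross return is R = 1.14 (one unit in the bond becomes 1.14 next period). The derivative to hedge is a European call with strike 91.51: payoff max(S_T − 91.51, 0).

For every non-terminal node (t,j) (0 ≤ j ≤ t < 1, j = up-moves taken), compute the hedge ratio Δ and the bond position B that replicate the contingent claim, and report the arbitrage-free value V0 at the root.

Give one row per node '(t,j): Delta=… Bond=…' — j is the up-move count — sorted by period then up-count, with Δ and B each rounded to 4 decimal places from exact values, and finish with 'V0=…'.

(0,0): Delta=0.4495 Bond=-21.8590
V0=15.8974

Under the risk-neutral measure, an up-move has probability p* = (R−d)/(u−d) = 0.6154 and values discount at R = 1.14.
Terminal values V(1,·): V(1,0)=0.0000, V(1,1)=29.4500
  t=0,j=0: stock 84.0000 → up 120.9600 (V=29.4500), down 55.4400 (V=0.0000). Price 15.8974; hedge Δ=0.4495, bond B=-21.8590.
The time-0 hedge costs 15.8974, which is the no-arbitrage price.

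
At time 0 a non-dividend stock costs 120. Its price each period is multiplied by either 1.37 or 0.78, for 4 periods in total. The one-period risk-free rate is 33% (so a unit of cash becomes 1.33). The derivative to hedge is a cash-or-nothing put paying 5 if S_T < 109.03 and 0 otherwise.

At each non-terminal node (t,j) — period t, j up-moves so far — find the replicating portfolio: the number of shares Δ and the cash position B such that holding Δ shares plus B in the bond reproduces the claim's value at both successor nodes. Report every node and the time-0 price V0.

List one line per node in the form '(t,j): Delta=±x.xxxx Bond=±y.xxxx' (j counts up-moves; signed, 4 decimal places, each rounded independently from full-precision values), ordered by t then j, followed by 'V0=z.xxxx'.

No-arbitrage ⇒ martingale measure with p* = (R−d)/(u−d) = 0.9322.
Payoff layer (t=4): V(4,0)=5.0000, V(4,1)=5.0000, V(4,2)=0.0000, V(4,3)=0.0000, V(4,4)=0.0000
(3,0): S=56.9462. Δ = (V_up−V_dn)/(S_up−S_dn) = (5.0000−5.0000)/(78.0163−44.4181) = 0.0000. V = [p*·5.0000 + (1−p*)·5.0000]/1.33 = 3.7594. B = V − Δ·S = 3.7594.
(3,1): S=100.0210. Δ = (V_up−V_dn)/(S_up−S_dn) = (0.0000−5.0000)/(137.0287−78.0163) = -0.0847. V = [p*·0.0000 + (1−p*)·5.0000]/1.33 = 0.2549. B = V − Δ·S = 8.7295.
(3,2): S=175.6778. Δ = (V_up−V_dn)/(S_up−S_dn) = (0.0000−0.0000)/(240.6786−137.0287) = 0.0000. V = [p*·0.0000 + (1−p*)·0.0000]/1.33 = 0.0000. B = V − Δ·S = 0.0000.
(3,3): S=308.5624. Δ = (V_up−V_dn)/(S_up−S_dn) = (0.0000−0.0000)/(422.7304−240.6786) = 0.0000. V = [p*·0.0000 + (1−p*)·0.0000]/1.33 = 0.0000. B = V − Δ·S = 0.0000.
(2,0): S=73.0080. Δ = (V_up−V_dn)/(S_up−S_dn) = (0.2549−3.7594)/(100.0210−56.9462) = -0.0814. V = [p*·0.2549 + (1−p*)·3.7594]/1.33 = 0.3703. B = V − Δ·S = 6.3101.
(2,1): S=128.2320. Δ = (V_up−V_dn)/(S_up−S_dn) = (0.0000−0.2549)/(175.6778−100.0210) = -0.0034. V = [p*·0.0000 + (1−p*)·0.2549]/1.33 = 0.0130. B = V − Δ·S = 0.4450.
(2,2): S=225.2280. Δ = (V_up−V_dn)/(S_up−S_dn) = (0.0000−0.0000)/(308.5624−175.6778) = 0.0000. V = [p*·0.0000 + (1−p*)·0.0000]/1.33 = 0.0000. B = V − Δ·S = 0.0000.
(1,0): S=93.6000. Δ = (V_up−V_dn)/(S_up−S_dn) = (0.0130−0.3703)/(128.2320−73.0080) = -0.0065. V = [p*·0.0130 + (1−p*)·0.3703]/1.33 = 0.0280. B = V − Δ·S = 0.6335.
(1,1): S=164.4000. Δ = (V_up−V_dn)/(S_up−S_dn) = (0.0000−0.0130)/(225.2280−128.2320) = -0.0001. V = [p*·0.0000 + (1−p*)·0.0130]/1.33 = 0.0007. B = V − Δ·S = 0.0227.
(0,0): S=120.0000. Δ = (V_up−V_dn)/(S_up−S_dn) = (0.0007−0.0280)/(164.4000−93.6000) = -0.0004. V = [p*·0.0007 + (1−p*)·0.0280]/1.33 = 0.0019. B = V − Δ·S = 0.0482.
Check: Δ(0,0)·S0 + B(0,0) = 0.0019 = V0.

(0,0): Delta=-0.0004 Bond=0.0482
(1,0): Delta=-0.0065 Bond=0.6335
(1,1): Delta=-0.0001 Bond=0.0227
(2,0): Delta=-0.0814 Bond=6.3101
(2,1): Delta=-0.0034 Bond=0.4450
(2,2): Delta=0.0000 Bond=0.0000
(3,0): Delta=0.0000 Bond=3.7594
(3,1): Delta=-0.0847 Bond=8.7295
(3,2): Delta=0.0000 Bond=0.0000
(3,3): Delta=0.0000 Bond=0.0000
V0=0.0019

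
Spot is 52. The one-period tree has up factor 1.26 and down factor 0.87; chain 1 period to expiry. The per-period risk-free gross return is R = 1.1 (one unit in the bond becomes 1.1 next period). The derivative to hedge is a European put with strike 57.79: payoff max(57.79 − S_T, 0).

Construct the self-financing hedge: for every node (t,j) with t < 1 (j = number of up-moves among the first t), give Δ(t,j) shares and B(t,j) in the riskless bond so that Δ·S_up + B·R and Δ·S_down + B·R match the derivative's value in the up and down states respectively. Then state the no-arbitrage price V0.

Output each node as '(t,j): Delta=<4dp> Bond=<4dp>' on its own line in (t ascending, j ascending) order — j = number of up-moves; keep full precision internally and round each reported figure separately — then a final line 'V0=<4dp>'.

(0,0): Delta=-0.6188 Bond=36.8601
V0=4.6807

The replicating-portfolio and risk-neutral prices coincide; use p* = (1.1−0.87)/(1.26−0.87) = 0.5897 for the latter.
Terminal values V(1,·): V(1,0)=12.5500, V(1,1)=0.0000
Node (0,0) S=52.0000: V=(p*·0.0000+(1−p*)·12.5500)/1.1=4.6807; Δ=(0.0000−12.5500)/(65.5200−45.2400)=-0.6188; B=V−Δ·S=36.8601
The time-0 hedge costs 4.6807, which is the no-arbitrage price.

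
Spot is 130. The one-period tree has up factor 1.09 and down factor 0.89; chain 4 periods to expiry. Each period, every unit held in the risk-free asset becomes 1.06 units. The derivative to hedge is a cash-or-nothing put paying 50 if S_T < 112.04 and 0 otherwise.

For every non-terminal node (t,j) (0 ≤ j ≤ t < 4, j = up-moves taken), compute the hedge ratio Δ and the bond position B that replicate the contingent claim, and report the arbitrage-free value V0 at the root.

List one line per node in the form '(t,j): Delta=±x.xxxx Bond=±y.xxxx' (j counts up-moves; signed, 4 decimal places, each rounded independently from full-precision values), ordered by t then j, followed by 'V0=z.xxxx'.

(0,0): Delta=-0.0926 Bond=12.5178
(1,0): Delta=-0.4904 Bond=59.2876
(1,1): Delta=-0.0353 Bond=5.1479
(2,0): Delta=-1.9468 Bond=212.8204
(2,1): Delta=-0.2805 Bond=36.3786
(2,2): Delta=0.0000 Bond=0.0000
(3,0): Delta=0.0000 Bond=47.1698
(3,1): Delta=-2.2274 Bond=257.0755
(3,2): Delta=0.0000 Bond=0.0000
(3,3): Delta=0.0000 Bond=0.0000
V0=0.4745

No-arbitrage ⇒ martingale measure with p* = (R−d)/(u−d) = 0.8500.
Payoff layer (t=4): V(4,0)=50.0000, V(4,1)=50.0000, V(4,2)=0.0000, V(4,3)=0.0000, V(4,4)=0.0000
Node (3,0) S=91.6460: V=(p*·50.0000+(1−p*)·50.0000)/1.06=47.1698; Δ=(50.0000−50.0000)/(99.8941−81.5649)=0.0000; B=V−Δ·S=47.1698
Node (3,1) S=112.2406: V=(p*·0.0000+(1−p*)·50.0000)/1.06=7.0755; Δ=(0.0000−50.0000)/(122.3422−99.8941)=-2.2274; B=V−Δ·S=257.0755
Node (3,2) S=137.4632: V=(p*·0.0000+(1−p*)·0.0000)/1.06=0.0000; Δ=(0.0000−0.0000)/(149.8349−122.3422)=0.0000; B=V−Δ·S=0.0000
Node (3,3) S=168.3538: V=(p*·0.0000+(1−p*)·0.0000)/1.06=0.0000; Δ=(0.0000−0.0000)/(183.5056−149.8349)=0.0000; B=V−Δ·S=0.0000
Node (2,0) S=102.9730: V=(p*·7.0755+(1−p*)·47.1698)/1.06=12.3487; Δ=(7.0755−47.1698)/(112.2406−91.6460)=-1.9468; B=V−Δ·S=212.8204
Node (2,1) S=126.1130: V=(p*·0.0000+(1−p*)·7.0755)/1.06=1.0012; Δ=(0.0000−7.0755)/(137.4632−112.2406)=-0.2805; B=V−Δ·S=36.3786
Node (2,2) S=154.4530: V=(p*·0.0000+(1−p*)·0.0000)/1.06=0.0000; Δ=(0.0000−0.0000)/(168.3538−137.4632)=0.0000; B=V−Δ·S=0.0000
Node (1,0) S=115.7000: V=(p*·1.0012+(1−p*)·12.3487)/1.06=2.5503; Δ=(1.0012−12.3487)/(126.1130−102.9730)=-0.4904; B=V−Δ·S=59.2876
Node (1,1) S=141.7000: V=(p*·0.0000+(1−p*)·1.0012)/1.06=0.1417; Δ=(0.0000−1.0012)/(154.4530−126.1130)=-0.0353; B=V−Δ·S=5.1479
Node (0,0) S=130.0000: V=(p*·0.1417+(1−p*)·2.5503)/1.06=0.4745; Δ=(0.1417−2.5503)/(141.7000−115.7000)=-0.0926; B=V−Δ·S=12.5178
Check: Δ(0,0)·S0 + B(0,0) = 0.4745 = V0.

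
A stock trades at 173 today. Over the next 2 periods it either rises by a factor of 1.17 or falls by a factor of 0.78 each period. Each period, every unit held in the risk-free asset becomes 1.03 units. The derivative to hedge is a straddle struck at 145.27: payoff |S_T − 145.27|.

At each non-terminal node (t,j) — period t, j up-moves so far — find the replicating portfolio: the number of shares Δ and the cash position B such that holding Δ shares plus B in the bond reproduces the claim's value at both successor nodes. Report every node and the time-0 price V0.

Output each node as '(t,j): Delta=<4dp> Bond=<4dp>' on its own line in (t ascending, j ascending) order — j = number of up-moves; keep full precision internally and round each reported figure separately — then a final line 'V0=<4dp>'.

(0,0): Delta=0.5866 Bond=-55.6885
(1,0): Delta=-0.5208 Bond=92.0687
(1,1): Delta=1.0000 Bond=-141.0388
V0=45.7904

Risk-neutral probability p* = (R−d)/(u−d) = (1.03−0.78)/(1.17−0.78) = 0.6410.
At expiry t=2: V(2,0)=40.0168, V(2,1)=12.6098, V(2,2)=91.5497
(1,0): S=134.9400. Δ = (V_up−V_dn)/(S_up−S_dn) = (12.6098−40.0168)/(157.8798−105.2532) = -0.5208. V = [p*·12.6098 + (1−p*)·40.0168]/1.03 = 21.7944. B = V − Δ·S = 92.0687.
(1,1): S=202.4100. Δ = (V_up−V_dn)/(S_up−S_dn) = (91.5497−12.6098)/(236.8197−157.8798) = 1.0000. V = [p*·91.5497 + (1−p*)·12.6098]/1.03 = 61.3712. B = V − Δ·S = -141.0388.
(0,0): S=173.0000. Δ = (V_up−V_dn)/(S_up−S_dn) = (61.3712−21.7944)/(202.4100−134.9400) = 0.5866. V = [p*·61.3712 + (1−p*)·21.7944]/1.03 = 45.7904. B = V − Δ·S = -55.6885.
Root portfolio cost Δ·173+B reproduces V0=45.7904.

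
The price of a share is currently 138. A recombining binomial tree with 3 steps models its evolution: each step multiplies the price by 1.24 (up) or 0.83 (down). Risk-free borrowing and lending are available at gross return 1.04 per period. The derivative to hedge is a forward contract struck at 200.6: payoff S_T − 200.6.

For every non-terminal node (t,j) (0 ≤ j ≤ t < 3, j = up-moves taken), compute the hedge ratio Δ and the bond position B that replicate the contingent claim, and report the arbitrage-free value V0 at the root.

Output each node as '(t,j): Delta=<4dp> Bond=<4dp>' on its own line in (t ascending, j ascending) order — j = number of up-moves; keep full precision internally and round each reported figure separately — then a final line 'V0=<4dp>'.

(0,0): Delta=1.0000 Bond=-178.3327
(1,0): Delta=1.0000 Bond=-185.4660
(1,1): Delta=1.0000 Bond=-185.4660
(2,0): Delta=1.0000 Bond=-192.8846
(2,1): Delta=1.0000 Bond=-192.8846
(2,2): Delta=1.0000 Bond=-192.8846
V0=-40.3327

Since d<R<u, set p* = (R−d)/(u−d) = 0.5122; price each node as the discounted p*-expectation of its children.
Terminal payoffs: V(3,0)=-121.6934, V(3,1)=-82.7154, V(3,2)=-24.4833, V(3,3)=62.5141
(2,0): S=95.0682. Δ = (V_up−V_dn)/(S_up−S_dn) = (-82.7154−-121.6934)/(117.8846−78.9066) = 1.0000. V = [p*·-82.7154 + (1−p*)·-121.6934]/1.04 = -97.8164. B = V − Δ·S = -192.8846.
(2,1): S=142.0296. Δ = (V_up−V_dn)/(S_up−S_dn) = (-24.4833−-82.7154)/(176.1167−117.8846) = 1.0000. V = [p*·-24.4833 + (1−p*)·-82.7154]/1.04 = -50.8550. B = V − Δ·S = -192.8846.
(2,2): S=212.1888. Δ = (V_up−V_dn)/(S_up−S_dn) = (62.5141−-24.4833)/(263.1141−176.1167) = 1.0000. V = [p*·62.5141 + (1−p*)·-24.4833]/1.04 = 19.3042. B = V − Δ·S = -192.8846.
(1,0): S=114.5400. Δ = (V_up−V_dn)/(S_up−S_dn) = (-50.8550−-97.8164)/(142.0296−95.0682) = 1.0000. V = [p*·-50.8550 + (1−p*)·-97.8164]/1.04 = -70.9260. B = V − Δ·S = -185.4660.
(1,1): S=171.1200. Δ = (V_up−V_dn)/(S_up−S_dn) = (19.3042−-50.8550)/(212.1888−142.0296) = 1.0000. V = [p*·19.3042 + (1−p*)·-50.8550]/1.04 = -14.3460. B = V − Δ·S = -185.4660.
(0,0): S=138.0000. Δ = (V_up−V_dn)/(S_up−S_dn) = (-14.3460−-70.9260)/(171.1200−114.5400) = 1.0000. V = [p*·-14.3460 + (1−p*)·-70.9260]/1.04 = -40.3327. B = V − Δ·S = -178.3327.
Each (Δ,B) replicates both successor values, so the strategy is self-financing and V0 is arbitrage-free.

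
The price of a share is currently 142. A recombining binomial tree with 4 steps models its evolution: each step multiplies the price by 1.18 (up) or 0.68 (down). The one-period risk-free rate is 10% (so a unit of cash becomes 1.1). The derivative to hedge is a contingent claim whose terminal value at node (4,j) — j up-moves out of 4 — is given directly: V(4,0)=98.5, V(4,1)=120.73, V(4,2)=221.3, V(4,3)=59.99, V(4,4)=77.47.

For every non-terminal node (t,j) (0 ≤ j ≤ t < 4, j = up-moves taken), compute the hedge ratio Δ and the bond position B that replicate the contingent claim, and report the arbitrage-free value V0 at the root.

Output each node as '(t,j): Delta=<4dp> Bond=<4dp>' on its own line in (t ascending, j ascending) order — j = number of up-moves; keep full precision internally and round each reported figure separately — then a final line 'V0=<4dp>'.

(0,0): Delta=-0.3989 Bond=116.0878
(1,0): Delta=-1.4759 Bond=231.6902
(1,1): Delta=-0.2807 Bond=107.8883
(2,0): Delta=2.4378 Bond=-2.1117
(2,1): Delta=-1.9054 Bond=303.8060
(2,2): Delta=-0.1023 Bond=83.4145
(3,0): Delta=0.9958 Bond=62.0611
(3,1): Delta=2.5960 Bond=-14.5865
(3,2): Delta=-2.3996 Bond=400.6196
(3,3): Delta=0.1498 Bond=32.9247
V0=59.4473

Risk-neutral probability p* = (R−d)/(u−d) = (1.1−0.68)/(1.18−0.68) = 0.8400.
Terminal payoffs: V(4,0)=98.5000, V(4,1)=120.7300, V(4,2)=221.3000, V(4,3)=59.9900, V(4,4)=77.4700
Node (3,0) S=44.6493: V=(p*·120.7300+(1−p*)·98.5000)/1.1=106.5211; Δ=(120.7300−98.5000)/(52.6862−30.3616)=0.9958; B=V−Δ·S=62.0611
Node (3,1) S=77.4797: V=(p*·221.3000+(1−p*)·120.7300)/1.1=186.5535; Δ=(221.3000−120.7300)/(91.4261−52.6862)=2.5960; B=V−Δ·S=-14.5865
Node (3,2) S=134.4501: V=(p*·59.9900+(1−p*)·221.3000)/1.1=77.9996; Δ=(59.9900−221.3000)/(158.6512−91.4261)=-2.3996; B=V−Δ·S=400.6196
Node (3,3) S=233.3105: V=(p*·77.4700+(1−p*)·59.9900)/1.1=67.8847; Δ=(77.4700−59.9900)/(275.3064−158.6512)=0.1498; B=V−Δ·S=32.9247
Node (2,0) S=65.6608: V=(p*·186.5535+(1−p*)·106.5211)/1.1=157.9530; Δ=(186.5535−106.5211)/(77.4797−44.6493)=2.4378; B=V−Δ·S=-2.1117
Node (2,1) S=113.9408: V=(p*·77.9996+(1−p*)·186.5535)/1.1=86.6984; Δ=(77.9996−186.5535)/(134.4501−77.4797)=-1.9054; B=V−Δ·S=303.8060
Node (2,2) S=197.7208: V=(p*·67.8847+(1−p*)·77.9996)/1.1=63.1846; Δ=(67.8847−77.9996)/(233.3105−134.4501)=-0.1023; B=V−Δ·S=83.4145
Node (1,0) S=96.5600: V=(p*·86.6984+(1−p*)·157.9530)/1.1=89.1810; Δ=(86.6984−157.9530)/(113.9408−65.6608)=-1.4759; B=V−Δ·S=231.6902
Node (1,1) S=167.5600: V=(p*·63.1846+(1−p*)·86.6984)/1.1=60.8608; Δ=(63.1846−86.6984)/(197.7208−113.9408)=-0.2807; B=V−Δ·S=107.8883
Node (0,0) S=142.0000: V=(p*·60.8608+(1−p*)·89.1810)/1.1=59.4473; Δ=(60.8608−89.1810)/(167.5600−96.5600)=-0.3989; B=V−Δ·S=116.0878
Root portfolio cost Δ·142+B reproduces V0=59.4473.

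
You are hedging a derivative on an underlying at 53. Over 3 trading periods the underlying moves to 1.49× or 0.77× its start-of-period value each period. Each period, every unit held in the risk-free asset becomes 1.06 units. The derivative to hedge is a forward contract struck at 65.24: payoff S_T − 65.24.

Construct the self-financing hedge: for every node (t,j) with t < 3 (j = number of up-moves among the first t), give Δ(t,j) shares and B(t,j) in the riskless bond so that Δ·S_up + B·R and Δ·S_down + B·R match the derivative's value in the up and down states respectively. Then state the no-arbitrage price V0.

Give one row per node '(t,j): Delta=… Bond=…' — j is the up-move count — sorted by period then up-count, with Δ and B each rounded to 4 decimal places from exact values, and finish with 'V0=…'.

No-arbitrage ⇒ martingale measure with p* = (R−d)/(u−d) = 0.4028.
At expiry t=3: V(3,0)=-41.0438, V(3,1)=-18.4187, V(3,2)=25.3623, V(3,3)=110.0813
(2,0): S=31.4237. Δ = (V_up−V_dn)/(S_up−S_dn) = (-18.4187−-41.0438)/(46.8213−24.1962) = 1.0000. V = [p*·-18.4187 + (1−p*)·-41.0438]/1.06 = -30.1235. B = V − Δ·S = -61.5472.
(2,1): S=60.8069. Δ = (V_up−V_dn)/(S_up−S_dn) = (25.3623−-18.4187)/(90.6023−46.8213) = 1.0000. V = [p*·25.3623 + (1−p*)·-18.4187]/1.06 = -0.7403. B = V − Δ·S = -61.5472.
(2,2): S=117.6653. Δ = (V_up−V_dn)/(S_up−S_dn) = (110.0813−25.3623)/(175.3213−90.6023) = 1.0000. V = [p*·110.0813 + (1−p*)·25.3623]/1.06 = 56.1181. B = V − Δ·S = -61.5472.
(1,0): S=40.8100. Δ = (V_up−V_dn)/(S_up−S_dn) = (-0.7403−-30.1235)/(60.8069−31.4237) = 1.0000. V = [p*·-0.7403 + (1−p*)·-30.1235]/1.06 = -17.2534. B = V − Δ·S = -58.0634.
(1,1): S=78.9700. Δ = (V_up−V_dn)/(S_up−S_dn) = (56.1181−-0.7403)/(117.6653−60.8069) = 1.0000. V = [p*·56.1181 + (1−p*)·-0.7403]/1.06 = 20.9066. B = V − Δ·S = -58.0634.
(0,0): S=53.0000. Δ = (V_up−V_dn)/(S_up−S_dn) = (20.9066−-17.2534)/(78.9700−40.8100) = 1.0000. V = [p*·20.9066 + (1−p*)·-17.2534]/1.06 = -1.7768. B = V − Δ·S = -54.7768.
Check: Δ(0,0)·S0 + B(0,0) = -1.7768 = V0.

(0,0): Delta=1.0000 Bond=-54.7768
(1,0): Delta=1.0000 Bond=-58.0634
(1,1): Delta=1.0000 Bond=-58.0634
(2,0): Delta=1.0000 Bond=-61.5472
(2,1): Delta=1.0000 Bond=-61.5472
(2,2): Delta=1.0000 Bond=-61.5472
V0=-1.7768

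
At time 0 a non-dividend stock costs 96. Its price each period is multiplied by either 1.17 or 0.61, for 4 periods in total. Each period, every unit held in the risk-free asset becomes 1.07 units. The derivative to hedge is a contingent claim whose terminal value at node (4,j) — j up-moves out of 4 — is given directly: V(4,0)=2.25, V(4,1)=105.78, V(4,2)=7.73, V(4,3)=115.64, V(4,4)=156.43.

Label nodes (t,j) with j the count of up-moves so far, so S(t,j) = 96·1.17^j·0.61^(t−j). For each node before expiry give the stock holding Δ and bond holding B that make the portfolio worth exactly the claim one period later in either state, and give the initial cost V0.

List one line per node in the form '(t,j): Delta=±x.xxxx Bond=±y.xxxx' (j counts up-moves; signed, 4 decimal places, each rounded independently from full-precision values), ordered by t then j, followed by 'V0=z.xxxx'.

(0,0): Delta=0.8275 Bond=12.0905
(1,0): Delta=1.2611 Bond=-12.4534
(1,1): Delta=0.7784 Bond=18.4565
(2,0): Delta=-2.8991 Bond=135.2839
(2,1): Delta=1.7326 Bond=-45.6315
(2,2): Delta=0.6702 Bond=33.9615
(3,0): Delta=8.4843 Bond=-103.2932
(3,1): Delta=-4.1893 Bond=198.6771
(3,2): Delta=2.4038 Bond=-102.6307
(3,3): Delta=0.4737 Bond=66.5496
V0=91.5324

No-arbitrage ⇒ martingale measure with p* = (R−d)/(u−d) = 0.8214.
At expiry t=4: V(4,0)=2.2500, V(4,1)=105.7800, V(4,2)=7.7300, V(4,3)=115.6400, V(4,4)=156.4300
Node (3,0) S=21.7902: V=(p*·105.7800+(1−p*)·2.2500)/1.07=81.5818; Δ=(105.7800−2.2500)/(25.4945−13.2920)=8.4843; B=V−Δ·S=-103.2932
Node (3,1) S=41.7943: V=(p*·7.7300+(1−p*)·105.7800)/1.07=23.5878; Δ=(7.7300−105.7800)/(48.8993−25.4945)=-4.1893; B=V−Δ·S=198.6771
Node (3,2) S=80.1628: V=(p*·115.6400+(1−p*)·7.7300)/1.07=90.0658; Δ=(115.6400−7.7300)/(93.7905−48.8993)=2.4038; B=V−Δ·S=-102.6307
Node (3,3) S=153.7548: V=(p*·156.4300+(1−p*)·115.6400)/1.07=139.3889; Δ=(156.4300−115.6400)/(179.8932−93.7905)=0.4737; B=V−Δ·S=66.5496
Node (2,0) S=35.7216: V=(p*·23.5878+(1−p*)·81.5818)/1.07=31.7232; Δ=(23.5878−81.5818)/(41.7943−21.7902)=-2.8991; B=V−Δ·S=135.2839
Node (2,1) S=68.5152: V=(p*·90.0658+(1−p*)·23.5878)/1.07=73.0791; Δ=(90.0658−23.5878)/(80.1628−41.7943)=1.7326; B=V−Δ·S=-45.6315
Node (2,2) S=131.4144: V=(p*·139.3889+(1−p*)·90.0658)/1.07=122.0385; Δ=(139.3889−90.0658)/(153.7548−80.1628)=0.6702; B=V−Δ·S=33.9615
Node (1,0) S=58.5600: V=(p*·73.0791+(1−p*)·31.7232)/1.07=61.3964; Δ=(73.0791−31.7232)/(68.5152−35.7216)=1.2611; B=V−Δ·S=-12.4534
Node (1,1) S=112.3200: V=(p*·122.0385+(1−p*)·73.0791)/1.07=105.8839; Δ=(122.0385−73.0791)/(131.4144−68.5152)=0.7784; B=V−Δ·S=18.4565
Node (0,0) S=96.0000: V=(p*·105.8839+(1−p*)·61.3964)/1.07=91.5324; Δ=(105.8839−61.3964)/(112.3200−58.5600)=0.8275; B=V−Δ·S=12.0905
Each (Δ,B) replicates both successor values, so the strategy is self-financing and V0 is arbitrage-free.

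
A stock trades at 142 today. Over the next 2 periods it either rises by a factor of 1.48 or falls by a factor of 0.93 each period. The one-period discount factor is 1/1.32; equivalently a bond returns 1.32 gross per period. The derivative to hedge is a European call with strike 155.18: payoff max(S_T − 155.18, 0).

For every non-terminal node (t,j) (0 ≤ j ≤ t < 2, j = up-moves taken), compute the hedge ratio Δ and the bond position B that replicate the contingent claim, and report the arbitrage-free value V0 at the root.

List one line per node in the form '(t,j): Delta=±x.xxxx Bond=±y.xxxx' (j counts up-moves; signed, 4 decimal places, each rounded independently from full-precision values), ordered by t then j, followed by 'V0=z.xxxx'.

Since d<R<u, set p* = (R−d)/(u−d) = 0.7091; price each node as the discounted p*-expectation of its children.
Payoff layer (t=2): V(2,0)=0.0000, V(2,1)=40.2688, V(2,2)=155.8568
  t=1,j=0: stock 132.0600 → up 195.4488 (V=40.2688), down 122.8158 (V=0.0000). Price 21.6320; hedge Δ=0.5544, bond B=-51.5840.
  t=1,j=1: stock 210.1600 → up 311.0368 (V=155.8568), down 195.4488 (V=40.2688). Price 92.5994; hedge Δ=1.0000, bond B=-117.5606.
  t=0,j=0: stock 142.0000 → up 210.1600 (V=92.5994), down 132.0600 (V=21.6320). Price 54.5109; hedge Δ=0.9087, bond B=-74.5208.
The time-0 hedge costs 54.5109, which is the no-arbitrage price.

(0,0): Delta=0.9087 Bond=-74.5208
(1,0): Delta=0.5544 Bond=-51.5840
(1,1): Delta=1.0000 Bond=-117.5606
V0=54.5109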